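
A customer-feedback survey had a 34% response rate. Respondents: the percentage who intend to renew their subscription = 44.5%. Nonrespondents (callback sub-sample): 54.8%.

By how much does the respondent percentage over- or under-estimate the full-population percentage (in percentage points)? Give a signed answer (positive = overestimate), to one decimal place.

-6.8 percentage points

Nonresponse fraction = 1 − 0.34 = 0.66.
Bias = (nonresponse fraction) × (respondent percentage − nonrespondent percentage)
     = 0.66 × (44.5 − 54.8) = 0.66 × -10.3 = -6.798.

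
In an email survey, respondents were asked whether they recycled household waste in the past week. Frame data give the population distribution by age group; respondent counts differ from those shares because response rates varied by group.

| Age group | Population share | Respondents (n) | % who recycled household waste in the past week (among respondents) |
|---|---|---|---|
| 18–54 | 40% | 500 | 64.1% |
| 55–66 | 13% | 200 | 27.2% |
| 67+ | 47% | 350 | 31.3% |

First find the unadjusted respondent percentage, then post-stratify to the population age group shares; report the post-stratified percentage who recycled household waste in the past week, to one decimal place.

43.9%

Unadjusted (pooled respondent) estimate weights by respondent counts:
  (500/1050)×64.1 + (200/1050)×27.2 + (350/1050)×31.3 = 46.1381%
Reweighting by population age group shares:
  0.4×64.1 + 0.13×27.2 + 0.47×31.3 = 43.887%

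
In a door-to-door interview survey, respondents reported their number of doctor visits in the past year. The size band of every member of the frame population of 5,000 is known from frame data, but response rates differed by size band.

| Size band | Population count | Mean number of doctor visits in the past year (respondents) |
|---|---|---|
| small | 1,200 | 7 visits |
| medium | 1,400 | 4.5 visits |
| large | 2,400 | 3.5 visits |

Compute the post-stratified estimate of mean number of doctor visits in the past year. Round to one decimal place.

4.6

Reweight to the known size band distribution:
  small: (1,200/5,000) × 7 = 1.68
  medium: (1,400/5,000) × 4.5 = 1.26
  large: (2,400/5,000) × 3.5 = 1.68
Post-stratified estimate = 4.62 → 4.6.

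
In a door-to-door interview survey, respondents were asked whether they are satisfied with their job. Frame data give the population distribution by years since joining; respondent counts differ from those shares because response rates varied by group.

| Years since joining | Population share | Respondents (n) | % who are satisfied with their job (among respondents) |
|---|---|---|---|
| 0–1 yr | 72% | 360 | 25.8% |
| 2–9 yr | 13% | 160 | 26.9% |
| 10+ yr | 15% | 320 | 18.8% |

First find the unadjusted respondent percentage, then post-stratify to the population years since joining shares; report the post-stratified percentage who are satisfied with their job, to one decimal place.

24.9%

Naive respondent-only estimate (weights = respondent counts):
  (360/840)×25.8 + (160/840)×26.9 + (320/840)×18.8 = 23.3429%
Post-stratifying to population shares instead:
  0.72×25.8 + 0.13×26.9 + 0.15×18.8 = 24.893%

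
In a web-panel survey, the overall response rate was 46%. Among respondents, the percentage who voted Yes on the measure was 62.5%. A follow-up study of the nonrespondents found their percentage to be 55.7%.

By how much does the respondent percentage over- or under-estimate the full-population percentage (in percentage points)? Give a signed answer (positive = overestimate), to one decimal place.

Nonresponse fraction = 1 − 0.46 = 0.54.
Bias = (nonresponse fraction) × (respondent percentage − nonrespondent percentage)
     = 0.54 × (62.5 − 55.7) = 0.54 × 6.8 = 3.672.

+3.7 percentage points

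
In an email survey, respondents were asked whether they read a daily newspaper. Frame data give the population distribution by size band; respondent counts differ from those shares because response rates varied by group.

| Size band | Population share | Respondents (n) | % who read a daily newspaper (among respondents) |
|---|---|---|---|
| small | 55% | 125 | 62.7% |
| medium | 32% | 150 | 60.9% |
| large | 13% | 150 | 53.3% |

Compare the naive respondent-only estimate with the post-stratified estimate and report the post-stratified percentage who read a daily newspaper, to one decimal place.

Naive respondent-only estimate (weights = respondent counts):
  (125/425)×62.7 + (150/425)×60.9 + (150/425)×53.3 = 58.7471%
Post-stratifying to population shares instead:
  0.55×62.7 + 0.32×60.9 + 0.13×53.3 = 60.902%

60.9%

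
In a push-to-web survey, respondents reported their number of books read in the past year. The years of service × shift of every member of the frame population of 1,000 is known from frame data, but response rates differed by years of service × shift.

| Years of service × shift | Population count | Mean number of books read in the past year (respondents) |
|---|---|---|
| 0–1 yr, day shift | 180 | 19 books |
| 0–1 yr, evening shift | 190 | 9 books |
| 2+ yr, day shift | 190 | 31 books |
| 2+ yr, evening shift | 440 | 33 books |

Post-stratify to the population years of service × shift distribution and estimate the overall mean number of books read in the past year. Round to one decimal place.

25.5

Each cell contributes population-share × respondent value:
  0–1 yr, day shift: (180/1,000) × 19 = 3.42
  0–1 yr, evening shift: (190/1,000) × 9 = 1.71
  2+ yr, day shift: (190/1,000) × 31 = 5.89
  2+ yr, evening shift: (440/1,000) × 33 = 14.52
Post-stratified estimate = 25.54 → 25.5.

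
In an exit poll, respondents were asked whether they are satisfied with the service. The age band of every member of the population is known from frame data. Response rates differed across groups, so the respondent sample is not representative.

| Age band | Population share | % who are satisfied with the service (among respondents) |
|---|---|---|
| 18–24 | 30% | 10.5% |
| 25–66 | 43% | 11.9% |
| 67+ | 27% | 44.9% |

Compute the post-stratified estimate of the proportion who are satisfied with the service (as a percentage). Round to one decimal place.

20.4%

Weight each group's respondent value by its population share:
  18–24: 0.3 × 10.5 = 3.15
  25–66: 0.43 × 11.9 = 5.117
  67+: 0.27 × 44.9 = 12.123
Post-stratified estimate = 20.39 → 20.4%.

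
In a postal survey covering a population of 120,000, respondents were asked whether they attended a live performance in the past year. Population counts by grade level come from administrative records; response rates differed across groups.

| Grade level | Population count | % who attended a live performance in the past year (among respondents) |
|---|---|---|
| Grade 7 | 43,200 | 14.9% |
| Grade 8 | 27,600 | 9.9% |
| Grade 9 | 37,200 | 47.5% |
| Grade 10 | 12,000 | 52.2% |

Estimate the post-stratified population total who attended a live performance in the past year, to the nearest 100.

33,100

Estimated count per cell = population count × respondent percentage:
  Grade 7: 43,200 × 14.9% = 6436.8
  Grade 8: 27,600 × 9.9% = 2732.4
  Grade 9: 37,200 × 47.5% = 17,670
  Grade 10: 12,000 × 52.2% = 6264
Estimated total = 33103.2 → 33,100.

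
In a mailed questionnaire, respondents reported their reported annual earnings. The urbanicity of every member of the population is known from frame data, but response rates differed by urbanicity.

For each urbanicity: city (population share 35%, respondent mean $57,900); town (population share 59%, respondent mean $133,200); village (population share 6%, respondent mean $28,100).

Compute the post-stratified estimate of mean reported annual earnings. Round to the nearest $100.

$100,500

Each cell contributes population-share × respondent value:
  city: 0.35 × 57,900 = 20,265
  town: 0.59 × 133,200 = 78,588
  village: 0.06 × 28,100 = 1686
Post-stratified estimate = 100,539 → $100,500.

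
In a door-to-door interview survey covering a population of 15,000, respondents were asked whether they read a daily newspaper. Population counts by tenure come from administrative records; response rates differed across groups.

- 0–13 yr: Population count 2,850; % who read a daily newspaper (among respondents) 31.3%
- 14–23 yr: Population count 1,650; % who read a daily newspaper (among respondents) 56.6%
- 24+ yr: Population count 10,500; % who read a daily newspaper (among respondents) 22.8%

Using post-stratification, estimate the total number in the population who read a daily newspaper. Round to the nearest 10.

4,220

Each cell contributes its population count × the respondent rate:
  0–13 yr: 2,850 × 31.3% = 892.05
  14–23 yr: 1,650 × 56.6% = 933.9
  24+ yr: 10,500 × 22.8% = 2394
Estimated total = 4219.95 → 4,220.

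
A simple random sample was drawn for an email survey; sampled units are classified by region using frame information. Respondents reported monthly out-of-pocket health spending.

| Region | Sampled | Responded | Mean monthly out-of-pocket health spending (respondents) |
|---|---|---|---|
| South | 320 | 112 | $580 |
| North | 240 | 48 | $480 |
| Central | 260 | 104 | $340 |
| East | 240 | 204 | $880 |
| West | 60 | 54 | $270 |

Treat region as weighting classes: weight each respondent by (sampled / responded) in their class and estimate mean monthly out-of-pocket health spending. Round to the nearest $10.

$550

Response rates by class: South 112/320 = 35%, North 48/240 = 20%, Central 104/260 = 40%, East 204/240 = 85%, West 54/60 = 90%.
With weight = n_sampled/n_responded per class, the weighted class total is n_sampled:
  South: 320 × 580 = 185,600
  North: 240 × 480 = 115,200
  Central: 260 × 340 = 88,400
  East: 240 × 880 = 211,200
  West: 60 × 270 = 16,200
Adjusted estimate = 616,600 / 1,120 = 550.536 → $550.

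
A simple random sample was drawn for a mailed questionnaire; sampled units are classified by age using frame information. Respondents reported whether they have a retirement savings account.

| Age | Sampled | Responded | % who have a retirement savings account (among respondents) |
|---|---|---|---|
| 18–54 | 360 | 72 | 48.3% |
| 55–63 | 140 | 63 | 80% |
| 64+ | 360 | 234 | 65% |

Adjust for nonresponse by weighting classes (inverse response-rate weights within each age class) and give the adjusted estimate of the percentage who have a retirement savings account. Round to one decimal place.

Response rates by class: 18–54 72/360 = 20%, 55–63 63/140 = 45%, 64+ 234/360 = 65%.
Weighting each respondent by the inverse class response rate inflates each class back to its sampled size, so the class weight is n_sampled:
  18–54: 360 × 48.3 = 17,388
  55–63: 140 × 80 = 11,200
  64+: 360 × 65 = 23,400
Adjusted estimate = 51,988 / 860 = 60.4512 → 60.5%.

60.5%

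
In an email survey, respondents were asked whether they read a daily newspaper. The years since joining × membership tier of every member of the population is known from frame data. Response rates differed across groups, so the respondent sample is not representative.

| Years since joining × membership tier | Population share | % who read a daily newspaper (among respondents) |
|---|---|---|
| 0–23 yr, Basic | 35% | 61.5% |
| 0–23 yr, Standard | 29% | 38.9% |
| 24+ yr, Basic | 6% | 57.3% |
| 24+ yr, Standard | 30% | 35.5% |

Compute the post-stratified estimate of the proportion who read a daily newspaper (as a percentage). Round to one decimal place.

46.9%

Post-stratification weights by population share, not respondent share:
  0–23 yr, Basic: 0.35 × 61.5 = 21.525
  0–23 yr, Standard: 0.29 × 38.9 = 11.281
  24+ yr, Basic: 0.06 × 57.3 = 3.438
  24+ yr, Standard: 0.3 × 35.5 = 10.65
Post-stratified estimate = 46.894 → 46.9%.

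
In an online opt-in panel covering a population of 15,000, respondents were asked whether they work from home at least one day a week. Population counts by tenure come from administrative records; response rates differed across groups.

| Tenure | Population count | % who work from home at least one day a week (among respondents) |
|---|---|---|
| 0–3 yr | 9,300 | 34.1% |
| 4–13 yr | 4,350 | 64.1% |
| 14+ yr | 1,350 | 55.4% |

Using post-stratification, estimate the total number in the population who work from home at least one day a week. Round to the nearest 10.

Apply each group's respondent rate to its population count:
  0–3 yr: 9,300 × 34.1% = 3171.3
  4–13 yr: 4,350 × 64.1% = 2788.35
  14+ yr: 1,350 × 55.4% = 747.9
Estimated total = 6707.55 → 6,710.

6,710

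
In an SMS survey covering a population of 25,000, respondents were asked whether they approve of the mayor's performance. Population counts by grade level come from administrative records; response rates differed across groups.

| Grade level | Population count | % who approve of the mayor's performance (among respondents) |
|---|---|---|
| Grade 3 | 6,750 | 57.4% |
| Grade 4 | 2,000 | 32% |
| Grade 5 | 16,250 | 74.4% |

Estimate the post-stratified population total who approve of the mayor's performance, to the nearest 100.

16,600

Apply each group's respondent rate to its population count:
  Grade 3: 6,750 × 57.4% = 3874.5
  Grade 4: 2,000 × 32% = 640
  Grade 5: 16,250 × 74.4% = 12,090
Estimated total = 16604.5 → 16,600.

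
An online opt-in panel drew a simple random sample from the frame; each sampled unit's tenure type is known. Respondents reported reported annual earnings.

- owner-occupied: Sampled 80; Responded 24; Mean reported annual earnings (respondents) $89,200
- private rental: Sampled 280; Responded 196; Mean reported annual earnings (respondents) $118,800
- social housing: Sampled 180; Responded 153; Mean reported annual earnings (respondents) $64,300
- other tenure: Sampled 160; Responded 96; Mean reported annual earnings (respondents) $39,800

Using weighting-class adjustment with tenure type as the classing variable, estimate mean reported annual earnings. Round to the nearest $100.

Class response rates: owner-occupied 24/80 = 30%, private rental 196/280 = 70%, social housing 153/180 = 85%, other tenure 96/160 = 60%.
Each respondent's weight = sampled/responded in their class; summing within a class gives n_sampled, so:
  owner-occupied: 80 × 89,200 = 7,136,000
  private rental: 280 × 118,800 = 33,264,000
  social housing: 180 × 64,300 = 11,574,000
  other tenure: 160 × 39,800 = 6,368,000
Adjusted estimate = 58,342,000 / 700 = 83345.7 → $83,300.

$83,300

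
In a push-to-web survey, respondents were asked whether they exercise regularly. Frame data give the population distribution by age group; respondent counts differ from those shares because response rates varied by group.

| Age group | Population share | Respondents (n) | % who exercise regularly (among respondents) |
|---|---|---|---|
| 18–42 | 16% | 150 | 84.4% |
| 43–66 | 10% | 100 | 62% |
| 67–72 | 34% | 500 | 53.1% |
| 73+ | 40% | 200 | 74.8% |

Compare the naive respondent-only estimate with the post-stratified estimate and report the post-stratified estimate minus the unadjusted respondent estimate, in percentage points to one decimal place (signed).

+4.1 percentage points

Unadjusted (pooled respondent) estimate weights by respondent counts:
  (150/950)×84.4 + (100/950)×62 + (500/950)×53.1 + (200/950)×74.8 = 63.5474%
Post-stratifying to population shares instead:
  0.16×84.4 + 0.1×62 + 0.34×53.1 + 0.4×74.8 = 67.678%
Difference = 67.678 − 63.5474 = 4.1306 pp.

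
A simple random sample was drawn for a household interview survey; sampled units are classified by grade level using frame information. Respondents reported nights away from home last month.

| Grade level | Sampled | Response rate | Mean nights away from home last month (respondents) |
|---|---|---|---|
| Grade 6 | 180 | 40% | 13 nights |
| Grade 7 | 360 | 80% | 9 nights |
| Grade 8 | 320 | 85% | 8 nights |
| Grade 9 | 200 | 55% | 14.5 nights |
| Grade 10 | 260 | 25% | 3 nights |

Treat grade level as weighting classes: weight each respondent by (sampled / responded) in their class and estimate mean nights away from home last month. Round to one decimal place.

Each respondent's weight = sampled/responded in their class; summing within a class gives n_sampled, so:
  Grade 6: 180 × 13 = 2340
  Grade 7: 360 × 9 = 3240
  Grade 8: 320 × 8 = 2560
  Grade 9: 200 × 14.5 = 2900
  Grade 10: 260 × 3 = 780
Adjusted estimate = 11,820 / 1,320 = 8.95454 → 9.0.

9.0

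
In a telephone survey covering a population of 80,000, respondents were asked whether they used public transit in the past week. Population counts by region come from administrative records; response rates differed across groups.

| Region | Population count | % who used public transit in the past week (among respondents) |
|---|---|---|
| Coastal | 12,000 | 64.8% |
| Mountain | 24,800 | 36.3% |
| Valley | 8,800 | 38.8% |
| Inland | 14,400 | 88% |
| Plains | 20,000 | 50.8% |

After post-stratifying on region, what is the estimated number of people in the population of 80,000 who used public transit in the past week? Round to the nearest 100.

Each cell contributes its population count × the respondent rate:
  Coastal: 12,000 × 64.8% = 7776
  Mountain: 24,800 × 36.3% = 9002.4
  Valley: 8,800 × 38.8% = 3414.4
  Inland: 14,400 × 88% = 12,672
  Plains: 20,000 × 50.8% = 10,160
Estimated total = 43024.8 → 43,000.

43,000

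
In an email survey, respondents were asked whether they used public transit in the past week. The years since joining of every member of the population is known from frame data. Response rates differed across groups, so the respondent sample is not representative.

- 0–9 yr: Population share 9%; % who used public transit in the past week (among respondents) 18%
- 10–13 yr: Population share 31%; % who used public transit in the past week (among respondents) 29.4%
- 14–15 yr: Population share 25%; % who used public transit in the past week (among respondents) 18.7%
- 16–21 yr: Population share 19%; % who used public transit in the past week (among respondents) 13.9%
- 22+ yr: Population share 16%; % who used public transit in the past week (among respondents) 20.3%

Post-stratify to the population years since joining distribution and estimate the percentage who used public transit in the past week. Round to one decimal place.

21.3%

Each cell contributes population-share × respondent value:
  0–9 yr: 0.09 × 18 = 1.62
  10–13 yr: 0.31 × 29.4 = 9.114
  14–15 yr: 0.25 × 18.7 = 4.675
  16–21 yr: 0.19 × 13.9 = 2.641
  22+ yr: 0.16 × 20.3 = 3.248
Post-stratified estimate = 21.298 → 21.3%.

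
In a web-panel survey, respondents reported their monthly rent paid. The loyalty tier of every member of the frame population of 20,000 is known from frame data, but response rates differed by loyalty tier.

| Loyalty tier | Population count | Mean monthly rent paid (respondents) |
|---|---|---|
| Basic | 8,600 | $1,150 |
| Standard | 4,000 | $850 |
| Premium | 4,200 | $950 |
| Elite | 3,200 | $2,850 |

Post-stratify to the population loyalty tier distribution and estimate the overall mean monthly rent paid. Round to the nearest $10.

Reweight to the known loyalty tier distribution:
  Basic: (8,600/20,000) × 1150 = 494.5
  Standard: (4,000/20,000) × 850 = 170
  Premium: (4,200/20,000) × 950 = 199.5
  Elite: (3,200/20,000) × 2850 = 456
Post-stratified estimate = 1320 → $1,320.

$1,320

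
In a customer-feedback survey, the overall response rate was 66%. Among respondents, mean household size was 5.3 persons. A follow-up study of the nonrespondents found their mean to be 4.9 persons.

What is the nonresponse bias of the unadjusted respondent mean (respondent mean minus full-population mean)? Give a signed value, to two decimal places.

+0.14

Nonresponse fraction = 1 − 0.66 = 0.34.
Bias = (nonresponse fraction) × (respondent mean − nonrespondent mean)
     = 0.34 × (5.3 − 4.9) = 0.34 × 0.4 = 0.136.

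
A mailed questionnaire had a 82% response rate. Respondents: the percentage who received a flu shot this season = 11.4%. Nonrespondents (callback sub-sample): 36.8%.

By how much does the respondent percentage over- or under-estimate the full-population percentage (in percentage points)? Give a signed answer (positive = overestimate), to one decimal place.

-4.6 percentage points

Nonresponse fraction = 1 − 0.82 = 0.18.
Bias = (nonresponse fraction) × (respondent percentage − nonrespondent percentage)
     = 0.18 × (11.4 − 36.8) = 0.18 × -25.4 = -4.572.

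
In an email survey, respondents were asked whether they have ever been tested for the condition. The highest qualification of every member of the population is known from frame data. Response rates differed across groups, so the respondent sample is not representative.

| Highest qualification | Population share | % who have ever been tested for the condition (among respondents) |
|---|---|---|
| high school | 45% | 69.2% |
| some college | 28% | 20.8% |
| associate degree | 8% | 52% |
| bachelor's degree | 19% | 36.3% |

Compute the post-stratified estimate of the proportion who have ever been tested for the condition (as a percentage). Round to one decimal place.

48.0%

Weight each group's respondent value by its population share:
  high school: 0.45 × 69.2 = 31.14
  some college: 0.28 × 20.8 = 5.824
  associate degree: 0.08 × 52 = 4.16
  bachelor's degree: 0.19 × 36.3 = 6.897
Post-stratified estimate = 48.021 → 48.0%.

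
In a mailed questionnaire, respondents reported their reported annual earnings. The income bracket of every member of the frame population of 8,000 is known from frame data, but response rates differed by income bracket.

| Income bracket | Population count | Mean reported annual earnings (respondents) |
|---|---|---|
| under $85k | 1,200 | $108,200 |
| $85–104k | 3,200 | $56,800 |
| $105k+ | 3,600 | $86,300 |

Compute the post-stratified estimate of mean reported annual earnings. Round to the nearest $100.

Weight each group's respondent value by its population share:
  under $85k: (1,200/8,000) × 108,200 = 16,230
  $85–104k: (3,200/8,000) × 56,800 = 22,720
  $105k+: (3,600/8,000) × 86,300 = 38,835
Post-stratified estimate = 77,785 → $77,800.

$77,800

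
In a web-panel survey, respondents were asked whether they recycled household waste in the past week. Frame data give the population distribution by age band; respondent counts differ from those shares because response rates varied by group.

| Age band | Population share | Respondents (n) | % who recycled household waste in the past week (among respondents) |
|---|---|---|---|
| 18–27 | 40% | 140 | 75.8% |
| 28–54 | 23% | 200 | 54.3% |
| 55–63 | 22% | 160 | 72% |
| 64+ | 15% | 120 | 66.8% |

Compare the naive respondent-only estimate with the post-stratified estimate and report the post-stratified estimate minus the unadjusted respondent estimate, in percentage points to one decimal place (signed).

+2.5 percentage points

Unadjusted (pooled respondent) estimate weights by respondent counts:
  (140/620)×75.8 + (200/620)×54.3 + (160/620)×72 + (120/620)×66.8 = 66.1419%
Post-stratifying to population shares instead:
  0.4×75.8 + 0.23×54.3 + 0.22×72 + 0.15×66.8 = 68.669%
Difference = 68.669 − 66.1419 = 2.5271 pp.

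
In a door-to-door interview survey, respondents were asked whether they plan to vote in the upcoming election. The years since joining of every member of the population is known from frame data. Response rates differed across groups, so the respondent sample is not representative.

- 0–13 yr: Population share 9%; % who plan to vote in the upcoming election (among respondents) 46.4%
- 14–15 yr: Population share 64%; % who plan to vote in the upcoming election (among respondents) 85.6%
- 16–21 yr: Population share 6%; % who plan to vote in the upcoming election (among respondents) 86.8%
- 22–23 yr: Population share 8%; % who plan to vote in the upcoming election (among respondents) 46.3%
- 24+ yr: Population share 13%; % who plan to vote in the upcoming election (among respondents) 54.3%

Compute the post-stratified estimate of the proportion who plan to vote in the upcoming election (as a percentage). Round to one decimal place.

Reweight to the known years since joining distribution:
  0–13 yr: 0.09 × 46.4 = 4.176
  14–15 yr: 0.64 × 85.6 = 54.784
  16–21 yr: 0.06 × 86.8 = 5.208
  22–23 yr: 0.08 × 46.3 = 3.704
  24+ yr: 0.13 × 54.3 = 7.059
Post-stratified estimate = 74.931 → 74.9%.

74.9%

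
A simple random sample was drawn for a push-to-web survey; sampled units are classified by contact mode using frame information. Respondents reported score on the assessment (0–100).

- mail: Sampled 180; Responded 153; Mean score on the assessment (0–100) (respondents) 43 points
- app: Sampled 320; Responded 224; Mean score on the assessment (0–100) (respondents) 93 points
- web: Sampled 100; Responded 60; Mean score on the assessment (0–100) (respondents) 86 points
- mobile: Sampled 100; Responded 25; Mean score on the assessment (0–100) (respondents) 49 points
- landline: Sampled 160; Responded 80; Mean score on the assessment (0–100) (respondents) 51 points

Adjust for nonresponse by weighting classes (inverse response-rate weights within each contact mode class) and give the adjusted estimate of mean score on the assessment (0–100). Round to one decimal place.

68.8

Response rates by class: mail 153/180 = 85%, app 224/320 = 70%, web 60/100 = 60%, mobile 25/100 = 25%, landline 80/160 = 50%.
Inverse-response-rate weighting restores each class to its sampled count, so class totals weight by n_sampled:
  mail: 180 × 43 = 7740
  app: 320 × 93 = 29,760
  web: 100 × 86 = 8600
  mobile: 100 × 49 = 4900
  landline: 160 × 51 = 8160
Adjusted estimate = 59,160 / 860 = 68.7907 → 68.8.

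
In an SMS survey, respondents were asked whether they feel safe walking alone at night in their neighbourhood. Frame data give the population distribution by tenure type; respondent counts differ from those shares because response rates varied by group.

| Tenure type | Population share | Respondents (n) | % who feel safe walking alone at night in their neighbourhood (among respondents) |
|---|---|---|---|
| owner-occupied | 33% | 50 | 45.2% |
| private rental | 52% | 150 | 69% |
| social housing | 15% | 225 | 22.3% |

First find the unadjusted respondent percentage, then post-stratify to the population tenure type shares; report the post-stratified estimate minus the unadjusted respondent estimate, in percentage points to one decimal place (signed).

Unadjusted (pooled respondent) estimate weights by respondent counts:
  (50/425)×45.2 + (150/425)×69 + (225/425)×22.3 = 41.4765%
Post-stratified estimate weights by population shares:
  0.33×45.2 + 0.52×69 + 0.15×22.3 = 54.141%
Difference = 54.141 − 41.4765 = 12.6645 pp.

+12.7 percentage points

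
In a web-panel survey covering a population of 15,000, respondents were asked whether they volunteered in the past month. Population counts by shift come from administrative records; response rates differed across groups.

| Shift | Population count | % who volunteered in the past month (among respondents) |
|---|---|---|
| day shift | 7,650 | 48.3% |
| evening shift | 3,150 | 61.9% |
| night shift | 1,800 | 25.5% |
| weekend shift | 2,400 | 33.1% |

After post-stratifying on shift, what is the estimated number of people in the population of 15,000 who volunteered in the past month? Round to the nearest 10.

Apply each group's respondent rate to its population count:
  day shift: 7,650 × 48.3% = 3694.95
  evening shift: 3,150 × 61.9% = 1949.85
  night shift: 1,800 × 25.5% = 459
  weekend shift: 2,400 × 33.1% = 794.4
Estimated total = 6898.2 → 6,900.

6,900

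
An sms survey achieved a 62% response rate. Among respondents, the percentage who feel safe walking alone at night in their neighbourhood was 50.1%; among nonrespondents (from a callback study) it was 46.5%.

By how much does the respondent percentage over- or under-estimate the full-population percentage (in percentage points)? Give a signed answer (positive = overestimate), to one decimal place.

+1.4 percentage points

Nonresponse fraction = 1 − 0.62 = 0.38.
Bias = (nonresponse fraction) × (respondent percentage − nonrespondent percentage)
     = 0.38 × (50.1 − 46.5) = 0.38 × 3.6 = 1.368.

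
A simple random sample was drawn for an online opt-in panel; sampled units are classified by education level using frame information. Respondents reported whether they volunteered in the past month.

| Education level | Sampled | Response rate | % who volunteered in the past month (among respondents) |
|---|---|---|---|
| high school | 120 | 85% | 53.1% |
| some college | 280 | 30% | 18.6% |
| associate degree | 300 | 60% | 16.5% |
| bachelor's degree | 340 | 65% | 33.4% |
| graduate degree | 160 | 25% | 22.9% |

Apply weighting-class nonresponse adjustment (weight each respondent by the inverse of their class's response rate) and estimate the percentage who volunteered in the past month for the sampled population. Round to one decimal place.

26.3%

Inverse-response-rate weighting restores each class to its sampled count, so class totals weight by n_sampled:
  high school: 120 × 53.1 = 6372
  some college: 280 × 18.6 = 5208
  associate degree: 300 × 16.5 = 4950
  bachelor's degree: 340 × 33.4 = 11,356
  graduate degree: 160 × 22.9 = 3664
Adjusted estimate = 31,550 / 1,200 = 26.2917 → 26.3%.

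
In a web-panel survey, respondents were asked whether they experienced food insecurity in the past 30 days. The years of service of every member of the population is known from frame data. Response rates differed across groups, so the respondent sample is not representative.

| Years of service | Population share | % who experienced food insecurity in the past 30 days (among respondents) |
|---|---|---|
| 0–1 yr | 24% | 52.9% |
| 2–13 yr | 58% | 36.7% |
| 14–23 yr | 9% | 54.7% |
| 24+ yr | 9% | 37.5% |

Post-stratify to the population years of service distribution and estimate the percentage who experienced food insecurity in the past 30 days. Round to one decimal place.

42.3%

Weight each group's respondent value by its population share:
  0–1 yr: 0.24 × 52.9 = 12.696
  2–13 yr: 0.58 × 36.7 = 21.286
  14–23 yr: 0.09 × 54.7 = 4.923
  24+ yr: 0.09 × 37.5 = 3.375
Post-stratified estimate = 42.28 → 42.3%.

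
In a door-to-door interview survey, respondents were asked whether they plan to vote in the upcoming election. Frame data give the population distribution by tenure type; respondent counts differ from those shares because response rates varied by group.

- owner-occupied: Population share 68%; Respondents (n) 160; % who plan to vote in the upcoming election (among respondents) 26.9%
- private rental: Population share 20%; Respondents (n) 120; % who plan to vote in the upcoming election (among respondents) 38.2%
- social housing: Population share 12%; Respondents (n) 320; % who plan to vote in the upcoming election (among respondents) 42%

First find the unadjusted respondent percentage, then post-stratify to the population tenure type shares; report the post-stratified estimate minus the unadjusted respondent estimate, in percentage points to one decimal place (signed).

Naive respondent-only estimate (weights = respondent counts):
  (160/600)×26.9 + (120/600)×38.2 + (320/600)×42 = 37.2133%
Reweighting by population tenure type shares:
  0.68×26.9 + 0.2×38.2 + 0.12×42 = 30.972%
Difference = 30.972 − 37.2133 = -6.2413 pp.

-6.2 percentage points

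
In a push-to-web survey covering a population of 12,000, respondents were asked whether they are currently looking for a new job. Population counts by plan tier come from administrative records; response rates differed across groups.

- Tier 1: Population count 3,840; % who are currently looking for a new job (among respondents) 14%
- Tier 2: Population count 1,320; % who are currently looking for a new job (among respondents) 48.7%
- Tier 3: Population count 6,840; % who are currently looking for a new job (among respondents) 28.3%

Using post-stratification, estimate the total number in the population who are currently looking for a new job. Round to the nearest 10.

Apply each group's respondent rate to its population count:
  Tier 1: 3,840 × 14% = 537.6
  Tier 2: 1,320 × 48.7% = 642.84
  Tier 3: 6,840 × 28.3% = 1935.72
Estimated total = 3116.16 → 3,120.

3,120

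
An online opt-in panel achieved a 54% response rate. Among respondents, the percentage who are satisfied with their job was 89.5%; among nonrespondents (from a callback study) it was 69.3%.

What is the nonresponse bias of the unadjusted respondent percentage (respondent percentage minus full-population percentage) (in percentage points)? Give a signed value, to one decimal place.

Nonresponse fraction = 1 − 0.54 = 0.46.
Bias = (nonresponse fraction) × (respondent percentage − nonrespondent percentage)
     = 0.46 × (89.5 − 69.3) = 0.46 × 20.2 = 9.292.

+9.3 percentage points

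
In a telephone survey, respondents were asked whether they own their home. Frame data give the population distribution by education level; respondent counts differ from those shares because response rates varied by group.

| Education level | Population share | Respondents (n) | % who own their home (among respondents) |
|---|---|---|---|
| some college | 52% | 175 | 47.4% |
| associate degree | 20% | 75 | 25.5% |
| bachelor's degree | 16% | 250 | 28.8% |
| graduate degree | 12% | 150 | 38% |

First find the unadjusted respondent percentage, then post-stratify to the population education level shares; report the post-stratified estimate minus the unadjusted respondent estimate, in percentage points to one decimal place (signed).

+3.4 percentage points

Without adjustment, the pooled respondent share is:
  (175/650)×47.4 + (75/650)×25.5 + (250/650)×28.8 + (150/650)×38 = 35.55%
Post-stratified estimate weights by population shares:
  0.52×47.4 + 0.2×25.5 + 0.16×28.8 + 0.12×38 = 38.916%
Difference = 38.916 − 35.55 = 3.366 pp.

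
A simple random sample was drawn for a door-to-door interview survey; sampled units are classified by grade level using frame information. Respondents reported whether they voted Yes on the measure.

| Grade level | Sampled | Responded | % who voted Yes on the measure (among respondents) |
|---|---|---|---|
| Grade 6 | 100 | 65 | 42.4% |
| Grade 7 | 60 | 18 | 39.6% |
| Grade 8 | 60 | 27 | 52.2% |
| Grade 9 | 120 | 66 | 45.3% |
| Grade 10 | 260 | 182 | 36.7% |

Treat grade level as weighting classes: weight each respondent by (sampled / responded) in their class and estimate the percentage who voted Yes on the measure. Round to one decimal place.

41.2%

Response rates by class: Grade 6 65/100 = 65%, Grade 7 18/60 = 30%, Grade 8 27/60 = 45%, Grade 9 66/120 = 55%, Grade 10 182/260 = 70%.
Each respondent's weight = sampled/responded in their class; summing within a class gives n_sampled, so:
  Grade 6: 100 × 42.4 = 4240
  Grade 7: 60 × 39.6 = 2376
  Grade 8: 60 × 52.2 = 3132
  Grade 9: 120 × 45.3 = 5436
  Grade 10: 260 × 36.7 = 9542
Adjusted estimate = 24,726 / 600 = 41.21 → 41.2%.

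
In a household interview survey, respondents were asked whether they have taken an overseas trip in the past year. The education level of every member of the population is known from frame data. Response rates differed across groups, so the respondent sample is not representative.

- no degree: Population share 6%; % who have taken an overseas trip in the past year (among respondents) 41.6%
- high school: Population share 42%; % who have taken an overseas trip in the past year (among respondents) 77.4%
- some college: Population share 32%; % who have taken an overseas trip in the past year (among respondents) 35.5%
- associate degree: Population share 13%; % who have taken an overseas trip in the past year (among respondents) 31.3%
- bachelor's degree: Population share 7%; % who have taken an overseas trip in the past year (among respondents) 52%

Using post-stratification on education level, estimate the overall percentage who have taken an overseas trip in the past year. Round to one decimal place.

54.1%

Weight each group's respondent value by its population share:
  no degree: 0.06 × 41.6 = 2.496
  high school: 0.42 × 77.4 = 32.508
  some college: 0.32 × 35.5 = 11.36
  associate degree: 0.13 × 31.3 = 4.069
  bachelor's degree: 0.07 × 52 = 3.64
Post-stratified estimate = 54.073 → 54.1%.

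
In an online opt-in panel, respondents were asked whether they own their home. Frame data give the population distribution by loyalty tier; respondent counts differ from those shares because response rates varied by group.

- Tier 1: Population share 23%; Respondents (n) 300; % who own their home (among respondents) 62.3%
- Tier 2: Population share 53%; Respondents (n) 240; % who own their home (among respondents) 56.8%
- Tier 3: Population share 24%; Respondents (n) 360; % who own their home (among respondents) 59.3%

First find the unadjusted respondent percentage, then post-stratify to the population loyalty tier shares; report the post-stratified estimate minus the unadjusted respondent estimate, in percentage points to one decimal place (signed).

-1.0 percentage points

Without adjustment, the pooled respondent share is:
  (300/900)×62.3 + (240/900)×56.8 + (360/900)×59.3 = 59.6333%
Post-stratifying to population shares instead:
  0.23×62.3 + 0.53×56.8 + 0.24×59.3 = 58.665%
Difference = 58.665 − 59.6333 = -0.9683 pp.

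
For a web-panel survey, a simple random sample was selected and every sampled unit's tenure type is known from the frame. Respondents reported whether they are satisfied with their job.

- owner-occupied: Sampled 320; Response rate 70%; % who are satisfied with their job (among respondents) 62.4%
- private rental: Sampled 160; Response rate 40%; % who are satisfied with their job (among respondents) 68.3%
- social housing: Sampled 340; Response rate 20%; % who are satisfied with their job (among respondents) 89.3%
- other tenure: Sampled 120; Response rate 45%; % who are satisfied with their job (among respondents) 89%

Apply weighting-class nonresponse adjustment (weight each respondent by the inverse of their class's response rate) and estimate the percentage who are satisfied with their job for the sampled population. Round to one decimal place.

Weighting each respondent by the inverse class response rate inflates each class back to its sampled size, so the class weight is n_sampled:
  owner-occupied: 320 × 62.4 = 19,968
  private rental: 160 × 68.3 = 10,928
  social housing: 340 × 89.3 = 30,362
  other tenure: 120 × 89 = 10,680
Adjusted estimate = 71,938 / 940 = 76.5298 → 76.5%.

76.5%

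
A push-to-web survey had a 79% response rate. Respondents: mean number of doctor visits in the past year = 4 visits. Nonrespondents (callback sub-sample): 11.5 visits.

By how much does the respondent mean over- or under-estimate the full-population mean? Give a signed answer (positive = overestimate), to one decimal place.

Nonresponse fraction = 1 − 0.79 = 0.21.
Bias = (nonresponse fraction) × (respondent mean − nonrespondent mean)
     = 0.21 × (4 − 11.5) = 0.21 × -7.5 = -1.575.

-1.6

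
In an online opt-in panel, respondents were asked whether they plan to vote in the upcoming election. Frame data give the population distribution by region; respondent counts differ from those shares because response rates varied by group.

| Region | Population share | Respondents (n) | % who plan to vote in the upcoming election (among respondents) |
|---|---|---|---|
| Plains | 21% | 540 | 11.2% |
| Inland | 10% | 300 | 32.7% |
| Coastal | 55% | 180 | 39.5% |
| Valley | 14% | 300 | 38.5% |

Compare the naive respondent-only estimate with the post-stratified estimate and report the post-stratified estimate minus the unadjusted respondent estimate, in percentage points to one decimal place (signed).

Naive respondent-only estimate (weights = respondent counts):
  (540/1320)×11.2 + (300/1320)×32.7 + (180/1320)×39.5 + (300/1320)×38.5 = 26.15%
Post-stratified estimate weights by population shares:
  0.21×11.2 + 0.1×32.7 + 0.55×39.5 + 0.14×38.5 = 32.737%
Difference = 32.737 − 26.15 = 6.587 pp.

+6.6 percentage points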